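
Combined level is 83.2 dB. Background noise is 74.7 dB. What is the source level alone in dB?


Given values:
  L_total = 83.2 dB, L_bg = 74.7 dB
Formula: L_source = 10 * log10(10^(L_total/10) - 10^(L_bg/10))
Convert to linear:
  10^(83.2/10) = 208929613.0854
  10^(74.7/10) = 29512092.2667
Difference: 208929613.0854 - 29512092.2667 = 179417520.8187
L_source = 10 * log10(179417520.8187) = 82.54

82.54 dB


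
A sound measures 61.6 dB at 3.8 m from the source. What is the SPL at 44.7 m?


Given values:
  SPL1 = 61.6 dB, r1 = 3.8 m, r2 = 44.7 m
Formula: SPL2 = SPL1 - 20 * log10(r2 / r1)
Compute ratio: r2 / r1 = 44.7 / 3.8 = 11.7632
Compute log10: log10(11.7632) = 1.070525
Compute drop: 20 * 1.070525 = 21.4105
SPL2 = 61.6 - 21.4105 = 40.19

40.19 dB


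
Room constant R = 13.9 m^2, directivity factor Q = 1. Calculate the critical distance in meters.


Given values:
  R = 13.9 m^2, Q = 1
Formula: d_c = 0.141 * sqrt(Q * R)
Compute Q * R = 1 * 13.9 = 13.9
Compute sqrt(13.9) = 3.7283
d_c = 0.141 * 3.7283 = 0.526

0.526 m


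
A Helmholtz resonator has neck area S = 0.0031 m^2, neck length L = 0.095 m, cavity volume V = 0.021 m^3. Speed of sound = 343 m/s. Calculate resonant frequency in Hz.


Given values:
  S = 0.0031 m^2, L = 0.095 m, V = 0.021 m^3, c = 343 m/s
Formula: f = (c / (2*pi)) * sqrt(S / (V * L))
Compute V * L = 0.021 * 0.095 = 0.001995
Compute S / (V * L) = 0.0031 / 0.001995 = 1.5539
Compute sqrt(1.5539) = 1.246555
Compute c / (2*pi) = 343 / 6.283185 = 54.590148
f = 54.590148 * 1.246555 = 68.05

68.05 Hz


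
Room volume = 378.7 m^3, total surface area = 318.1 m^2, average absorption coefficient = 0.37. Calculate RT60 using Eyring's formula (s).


Given values:
  V = 378.7 m^3, S = 318.1 m^2, alpha = 0.37
Formula: RT60 = 0.161 * V / (-S * ln(1 - alpha))
Compute ln(1 - 0.37) = ln(0.63) = -0.462035
Denominator: -318.1 * -0.462035 = 146.9733
Numerator: 0.161 * 378.7 = 60.9707
RT60 = 60.9707 / 146.9733 = 0.415

0.415 s


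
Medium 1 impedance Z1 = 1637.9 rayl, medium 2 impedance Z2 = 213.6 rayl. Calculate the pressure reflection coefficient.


Given values:
  Z1 = 1637.9 rayl, Z2 = 213.6 rayl
Formula: R = (Z2 - Z1) / (Z2 + Z1)
Numerator: Z2 - Z1 = 213.6 - 1637.9 = -1424.3
Denominator: Z2 + Z1 = 213.6 + 1637.9 = 1851.5
R = -1424.3 / 1851.5 = -0.7693

-0.7693


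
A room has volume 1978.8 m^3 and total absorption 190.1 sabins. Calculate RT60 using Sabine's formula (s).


Given values:
  V = 1978.8 m^3
  A = 190.1 sabins
Formula: RT60 = 0.161 * V / A
Numerator: 0.161 * 1978.8 = 318.5868
RT60 = 318.5868 / 190.1 = 1.676

1.676 s


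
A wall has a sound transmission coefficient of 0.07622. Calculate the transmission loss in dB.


Given values:
  tau = 0.07622
Formula: TL = 10 * log10(1 / tau)
Compute 1 / tau = 1 / 0.07622 = 13.1199
Compute log10(13.1199) = 1.117931
TL = 10 * 1.117931 = 11.18

11.18 dB


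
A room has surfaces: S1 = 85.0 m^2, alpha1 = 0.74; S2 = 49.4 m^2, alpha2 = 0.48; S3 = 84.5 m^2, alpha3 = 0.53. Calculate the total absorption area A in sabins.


Given surfaces:
  Surface 1: 85.0 * 0.74 = 62.9
  Surface 2: 49.4 * 0.48 = 23.712
  Surface 3: 84.5 * 0.53 = 44.785
Formula: A = sum(Si * alpha_i)
A = 62.9 + 23.712 + 44.785
A = 131.4

131.4 sabins


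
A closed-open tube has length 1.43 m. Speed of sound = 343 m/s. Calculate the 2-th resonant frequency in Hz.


Given values:
  Tube type: closed-open, L = 1.43 m, c = 343 m/s, n = 2
Formula: f_n = (2n - 1) * c / (4 * L)
Compute 2n - 1 = 2*2 - 1 = 3
Compute 4 * L = 4 * 1.43 = 5.72
f = 3 * 343 / 5.72
f = 179.9

179.9 Hz


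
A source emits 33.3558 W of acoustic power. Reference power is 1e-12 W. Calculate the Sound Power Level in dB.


Given values:
  W = 33.3558 W
  W_ref = 1e-12 W
Formula: SWL = 10 * log10(W / W_ref)
Compute ratio: W / W_ref = 33355800000000
Compute log10: log10(33355800000000) = 13.523171
Multiply: SWL = 10 * 13.523171 = 135.23

135.23 dB


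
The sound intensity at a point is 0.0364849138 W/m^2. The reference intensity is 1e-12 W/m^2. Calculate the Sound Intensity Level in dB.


Given values:
  I = 0.0364849138 W/m^2
  I_ref = 1e-12 W/m^2
Formula: SIL = 10 * log10(I / I_ref)
Compute ratio: I / I_ref = 36484913800
Compute log10: log10(36484913800) = 10.562113
Multiply: SIL = 10 * 10.562113 = 105.62

105.62 dB


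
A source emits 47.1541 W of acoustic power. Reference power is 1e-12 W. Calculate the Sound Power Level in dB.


Given values:
  W = 47.1541 W
  W_ref = 1e-12 W
Formula: SWL = 10 * log10(W / W_ref)
Compute ratio: W / W_ref = 47154100000000
Compute log10: log10(47154100000000) = 13.673519
Multiply: SWL = 10 * 13.673519 = 136.74

136.74 dB


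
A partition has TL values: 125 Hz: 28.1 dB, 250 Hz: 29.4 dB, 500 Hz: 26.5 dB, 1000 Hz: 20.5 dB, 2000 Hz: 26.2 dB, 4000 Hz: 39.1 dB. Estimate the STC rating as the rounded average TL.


Given TL values at each frequency:
  125 Hz: 28.1 dB
  250 Hz: 29.4 dB
  500 Hz: 26.5 dB
  1000 Hz: 20.5 dB
  2000 Hz: 26.2 dB
  4000 Hz: 39.1 dB
Formula: STC ~ round(average of TL values)
Sum = 28.1 + 29.4 + 26.5 + 20.5 + 26.2 + 39.1 = 169.8
Average = 169.8 / 6 = 28.3
Rounded: 28

28


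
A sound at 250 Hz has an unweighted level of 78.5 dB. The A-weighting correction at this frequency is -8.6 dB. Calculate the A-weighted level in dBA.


Given values:
  SPL = 78.5 dB
  A-weighting at 250 Hz = -8.6 dB
Formula: L_A = SPL + A_weight
L_A = 78.5 + (-8.6)
L_A = 69.9

69.9 dBA


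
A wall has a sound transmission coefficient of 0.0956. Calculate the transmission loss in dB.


Given values:
  tau = 0.0956
Formula: TL = 10 * log10(1 / tau)
Compute 1 / tau = 1 / 0.0956 = 10.4603
Compute log10(10.4603) = 1.019544
TL = 10 * 1.019544 = 10.2

10.2 dB


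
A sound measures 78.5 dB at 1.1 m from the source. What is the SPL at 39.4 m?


Given values:
  SPL1 = 78.5 dB, r1 = 1.1 m, r2 = 39.4 m
Formula: SPL2 = SPL1 - 20 * log10(r2 / r1)
Compute ratio: r2 / r1 = 39.4 / 1.1 = 35.8182
Compute log10: log10(35.8182) = 1.554104
Compute drop: 20 * 1.554104 = 31.0821
SPL2 = 78.5 - 31.0821 = 47.42

47.42 dB


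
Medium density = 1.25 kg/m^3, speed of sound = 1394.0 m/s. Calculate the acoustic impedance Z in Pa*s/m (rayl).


Given values:
  rho = 1.25 kg/m^3
  c = 1394.0 m/s
Formula: Z = rho * c
Z = 1.25 * 1394.0
Z = 1742.5

1742.5 rayl


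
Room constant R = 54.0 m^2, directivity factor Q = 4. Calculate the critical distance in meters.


Given values:
  R = 54.0 m^2, Q = 4
Formula: d_c = 0.141 * sqrt(Q * R)
Compute Q * R = 4 * 54.0 = 216.0
Compute sqrt(216.0) = 14.6969
d_c = 0.141 * 14.6969 = 2.072

2.072 m


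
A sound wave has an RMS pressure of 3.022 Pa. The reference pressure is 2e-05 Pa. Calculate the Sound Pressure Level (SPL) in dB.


Given values:
  p = 3.022 Pa
  p_ref = 2e-05 Pa
Formula: SPL = 20 * log10(p / p_ref)
Compute ratio: p / p_ref = 3.022 / 2e-05 = 151100
Compute log10: log10(151100) = 5.179264
Multiply: SPL = 20 * 5.179264 = 103.59

103.59 dB


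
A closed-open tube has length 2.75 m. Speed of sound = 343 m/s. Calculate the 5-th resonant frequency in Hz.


Given values:
  Tube type: closed-open, L = 2.75 m, c = 343 m/s, n = 5
Formula: f_n = (2n - 1) * c / (4 * L)
Compute 2n - 1 = 2*5 - 1 = 9
Compute 4 * L = 4 * 2.75 = 11.0
f = 9 * 343 / 11.0
f = 280.64

280.64 Hz


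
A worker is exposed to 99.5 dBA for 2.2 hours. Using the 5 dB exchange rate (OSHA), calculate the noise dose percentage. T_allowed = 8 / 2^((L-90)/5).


Given values:
  L = 99.5 dBA, T = 2.2 hours
Formula: T_allowed = 8 / 2^((L - 90) / 5)
Compute exponent: (99.5 - 90) / 5 = 1.9
Compute 2^(1.9) = 3.732132
T_allowed = 8 / 3.732132 = 2.143547 hours
Dose = (T / T_allowed) * 100
Dose = (2.2 / 2.143547) * 100 = 102.63

102.63 %


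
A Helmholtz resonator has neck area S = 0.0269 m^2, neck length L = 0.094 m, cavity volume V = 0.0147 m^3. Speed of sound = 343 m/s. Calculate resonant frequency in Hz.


Given values:
  S = 0.0269 m^2, L = 0.094 m, V = 0.0147 m^3, c = 343 m/s
Formula: f = (c / (2*pi)) * sqrt(S / (V * L))
Compute V * L = 0.0147 * 0.094 = 0.0013818
Compute S / (V * L) = 0.0269 / 0.0013818 = 19.4674
Compute sqrt(19.4674) = 4.412188
Compute c / (2*pi) = 343 / 6.283185 = 54.590148
f = 54.590148 * 4.412188 = 240.86

240.86 Hz


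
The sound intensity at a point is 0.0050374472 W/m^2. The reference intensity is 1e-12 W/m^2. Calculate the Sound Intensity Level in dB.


Given values:
  I = 0.0050374472 W/m^2
  I_ref = 1e-12 W/m^2
Formula: SIL = 10 * log10(I / I_ref)
Compute ratio: I / I_ref = 5037447200
Compute log10: log10(5037447200) = 9.702211
Multiply: SIL = 10 * 9.702211 = 97.02

97.02 dB


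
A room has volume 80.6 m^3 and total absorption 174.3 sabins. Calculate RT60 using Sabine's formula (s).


Given values:
  V = 80.6 m^3
  A = 174.3 sabins
Formula: RT60 = 0.161 * V / A
Numerator: 0.161 * 80.6 = 12.9766
RT60 = 12.9766 / 174.3 = 0.074

0.074 s


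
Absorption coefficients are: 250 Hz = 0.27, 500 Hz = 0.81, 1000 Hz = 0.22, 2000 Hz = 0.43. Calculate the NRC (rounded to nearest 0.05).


Given values:
  a_250 = 0.27, a_500 = 0.81
  a_1000 = 0.22, a_2000 = 0.43
Formula: NRC = (a250 + a500 + a1000 + a2000) / 4
Sum = 0.27 + 0.81 + 0.22 + 0.43 = 1.73
NRC = 1.73 / 4 = 0.4325
Rounded to nearest 0.05: 0.45

0.45


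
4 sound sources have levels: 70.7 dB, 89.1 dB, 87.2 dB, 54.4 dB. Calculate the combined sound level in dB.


Formula: L_total = 10 * log10( sum(10^(Li/10)) )
  Source 1: 10^(70.7/10) = 11748975.5494
  Source 2: 10^(89.1/10) = 812830516.1641
  Source 3: 10^(87.2/10) = 524807460.2498
  Source 4: 10^(54.4/10) = 275422.8703
Sum of linear values = 1349662374.8336
L_total = 10 * log10(1349662374.8336) = 91.3

91.3 dB


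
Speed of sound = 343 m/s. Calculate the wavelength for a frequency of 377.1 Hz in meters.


Given values:
  c = 343 m/s, f = 377.1 Hz
Formula: lambda = c / f
lambda = 343 / 377.1
lambda = 0.9096

0.9096 m


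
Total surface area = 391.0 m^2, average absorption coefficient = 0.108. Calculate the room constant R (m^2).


Given values:
  S = 391.0 m^2, alpha = 0.108
Formula: R = S * alpha / (1 - alpha)
Numerator: 391.0 * 0.108 = 42.228
Denominator: 1 - 0.108 = 0.892
R = 42.228 / 0.892 = 47.34

47.34 m^2


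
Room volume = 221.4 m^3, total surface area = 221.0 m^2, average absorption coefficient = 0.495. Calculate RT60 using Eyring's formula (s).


Given values:
  V = 221.4 m^3, S = 221.0 m^2, alpha = 0.495
Formula: RT60 = 0.161 * V / (-S * ln(1 - alpha))
Compute ln(1 - 0.495) = ln(0.505) = -0.683197
Denominator: -221.0 * -0.683197 = 150.9865
Numerator: 0.161 * 221.4 = 35.6454
RT60 = 35.6454 / 150.9865 = 0.236

0.236 s


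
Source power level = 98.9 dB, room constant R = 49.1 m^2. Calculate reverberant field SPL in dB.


Given values:
  Lw = 98.9 dB, R = 49.1 m^2
Formula: SPL = Lw + 10 * log10(4 / R)
Compute 4 / R = 4 / 49.1 = 0.081466
Compute 10 * log10(0.081466) = -10.8902
SPL = 98.9 + (-10.8902) = 88.01

88.01 dB


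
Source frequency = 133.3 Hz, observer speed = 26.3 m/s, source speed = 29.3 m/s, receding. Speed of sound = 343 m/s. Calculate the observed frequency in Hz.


Given values:
  f_s = 133.3 Hz, v_o = 26.3 m/s, v_s = 29.3 m/s
  Direction: receding
Formula: f_o = f_s * (c - v_o) / (c + v_s)
Numerator: c - v_o = 343 - 26.3 = 316.7
Denominator: c + v_s = 343 + 29.3 = 372.3
f_o = 133.3 * 316.7 / 372.3 = 113.39

113.39 Hz


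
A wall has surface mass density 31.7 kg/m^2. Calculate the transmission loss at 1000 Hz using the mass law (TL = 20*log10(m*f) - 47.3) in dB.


Given values:
  m = 31.7 kg/m^2, f = 1000 Hz
Formula: TL = 20 * log10(m * f) - 47.3
Compute m * f = 31.7 * 1000 = 31700.0
Compute log10(31700.0) = 4.501059
Compute 20 * 4.501059 = 90.0212
TL = 90.0212 - 47.3 = 42.72

42.72 dB


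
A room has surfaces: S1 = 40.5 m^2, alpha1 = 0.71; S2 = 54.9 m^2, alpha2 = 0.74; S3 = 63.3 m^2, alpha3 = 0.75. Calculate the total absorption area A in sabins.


Given surfaces:
  Surface 1: 40.5 * 0.71 = 28.755
  Surface 2: 54.9 * 0.74 = 40.626
  Surface 3: 63.3 * 0.75 = 47.475
Formula: A = sum(Si * alpha_i)
A = 28.755 + 40.626 + 47.475
A = 116.86

116.86 sabins


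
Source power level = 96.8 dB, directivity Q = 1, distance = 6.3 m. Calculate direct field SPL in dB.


Given values:
  Lw = 96.8 dB, Q = 1, r = 6.3 m
Formula: SPL = Lw + 10 * log10(Q / (4 * pi * r^2))
Compute 4 * pi * r^2 = 4 * pi * 6.3^2 = 498.7592
Compute Q / denom = 1 / 498.7592 = 0.00200498
Compute 10 * log10(0.00200498) = -26.9789
SPL = 96.8 + (-26.9789) = 69.82

69.82 dB


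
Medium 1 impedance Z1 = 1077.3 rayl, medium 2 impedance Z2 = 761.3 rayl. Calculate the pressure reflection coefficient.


Given values:
  Z1 = 1077.3 rayl, Z2 = 761.3 rayl
Formula: R = (Z2 - Z1) / (Z2 + Z1)
Numerator: Z2 - Z1 = 761.3 - 1077.3 = -316.0
Denominator: Z2 + Z1 = 761.3 + 1077.3 = 1838.6
R = -316.0 / 1838.6 = -0.1719

-0.1719


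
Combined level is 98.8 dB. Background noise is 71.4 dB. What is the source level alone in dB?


Given values:
  L_total = 98.8 dB, L_bg = 71.4 dB
Formula: L_source = 10 * log10(10^(L_total/10) - 10^(L_bg/10))
Convert to linear:
  10^(98.8/10) = 7585775750.2918
  10^(71.4/10) = 13803842.646
Difference: 7585775750.2918 - 13803842.646 = 7571971907.6458
L_source = 10 * log10(7571971907.6458) = 98.79

98.79 dB


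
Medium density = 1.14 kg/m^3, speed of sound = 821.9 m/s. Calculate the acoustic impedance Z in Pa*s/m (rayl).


Given values:
  rho = 1.14 kg/m^3
  c = 821.9 m/s
Formula: Z = rho * c
Z = 1.14 * 821.9
Z = 936.97

936.97 rayl


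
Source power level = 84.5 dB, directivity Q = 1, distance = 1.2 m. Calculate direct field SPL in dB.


Given values:
  Lw = 84.5 dB, Q = 1, r = 1.2 m
Formula: SPL = Lw + 10 * log10(Q / (4 * pi * r^2))
Compute 4 * pi * r^2 = 4 * pi * 1.2^2 = 18.0956
Compute Q / denom = 1 / 18.0956 = 0.05526205
Compute 10 * log10(0.05526205) = -12.5757
SPL = 84.5 + (-12.5757) = 71.92

71.92 dB


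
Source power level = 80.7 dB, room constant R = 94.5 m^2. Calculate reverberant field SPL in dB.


Given values:
  Lw = 80.7 dB, R = 94.5 m^2
Formula: SPL = Lw + 10 * log10(4 / R)
Compute 4 / R = 4 / 94.5 = 0.042328
Compute 10 * log10(0.042328) = -13.7337
SPL = 80.7 + (-13.7337) = 66.97

66.97 dB


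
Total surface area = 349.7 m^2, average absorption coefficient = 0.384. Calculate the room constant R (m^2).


Given values:
  S = 349.7 m^2, alpha = 0.384
Formula: R = S * alpha / (1 - alpha)
Numerator: 349.7 * 0.384 = 134.2848
Denominator: 1 - 0.384 = 0.616
R = 134.2848 / 0.616 = 217.99

217.99 m^2


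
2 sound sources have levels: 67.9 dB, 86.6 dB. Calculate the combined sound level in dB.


Formula: L_total = 10 * log10( sum(10^(Li/10)) )
  Source 1: 10^(67.9/10) = 6165950.0186
  Source 2: 10^(86.6/10) = 457088189.6149
Sum of linear values = 463254139.6335
L_total = 10 * log10(463254139.6335) = 86.66

86.66 dB


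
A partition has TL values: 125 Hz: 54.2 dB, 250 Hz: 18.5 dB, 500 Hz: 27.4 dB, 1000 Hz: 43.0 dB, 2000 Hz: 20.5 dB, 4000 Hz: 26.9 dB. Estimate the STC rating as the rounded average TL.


Given TL values at each frequency:
  125 Hz: 54.2 dB
  250 Hz: 18.5 dB
  500 Hz: 27.4 dB
  1000 Hz: 43.0 dB
  2000 Hz: 20.5 dB
  4000 Hz: 26.9 dB
Formula: STC ~ round(average of TL values)
Sum = 54.2 + 18.5 + 27.4 + 43.0 + 20.5 + 26.9 = 190.5
Average = 190.5 / 6 = 31.75
Rounded: 32

32


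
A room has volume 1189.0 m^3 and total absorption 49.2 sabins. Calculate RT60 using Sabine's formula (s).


Given values:
  V = 1189.0 m^3
  A = 49.2 sabins
Formula: RT60 = 0.161 * V / A
Numerator: 0.161 * 1189.0 = 191.429
RT60 = 191.429 / 49.2 = 3.891

3.891 s


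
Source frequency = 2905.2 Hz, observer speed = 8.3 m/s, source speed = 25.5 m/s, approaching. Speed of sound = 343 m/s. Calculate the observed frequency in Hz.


Given values:
  f_s = 2905.2 Hz, v_o = 8.3 m/s, v_s = 25.5 m/s
  Direction: approaching
Formula: f_o = f_s * (c + v_o) / (c - v_s)
Numerator: c + v_o = 343 + 8.3 = 351.3
Denominator: c - v_s = 343 - 25.5 = 317.5
f_o = 2905.2 * 351.3 / 317.5 = 3214.48

3214.48 Hz


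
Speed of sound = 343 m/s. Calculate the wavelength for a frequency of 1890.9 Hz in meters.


Given values:
  c = 343 m/s, f = 1890.9 Hz
Formula: lambda = c / f
lambda = 343 / 1890.9
lambda = 0.1814

0.1814 m


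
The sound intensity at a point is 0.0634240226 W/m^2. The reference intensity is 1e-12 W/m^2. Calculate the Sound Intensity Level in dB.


Given values:
  I = 0.0634240226 W/m^2
  I_ref = 1e-12 W/m^2
Formula: SIL = 10 * log10(I / I_ref)
Compute ratio: I / I_ref = 63424022600
Compute log10: log10(63424022600) = 10.802254
Multiply: SIL = 10 * 10.802254 = 108.02

108.02 dB


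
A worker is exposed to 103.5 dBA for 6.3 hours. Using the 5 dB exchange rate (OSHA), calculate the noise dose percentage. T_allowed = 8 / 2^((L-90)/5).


Given values:
  L = 103.5 dBA, T = 6.3 hours
Formula: T_allowed = 8 / 2^((L - 90) / 5)
Compute exponent: (103.5 - 90) / 5 = 2.7
Compute 2^(2.7) = 6.498019
T_allowed = 8 / 6.498019 = 1.231144 hours
Dose = (T / T_allowed) * 100
Dose = (6.3 / 1.231144) * 100 = 511.72

511.72 %


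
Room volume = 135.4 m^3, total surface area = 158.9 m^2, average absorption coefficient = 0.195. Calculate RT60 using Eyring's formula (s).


Given values:
  V = 135.4 m^3, S = 158.9 m^2, alpha = 0.195
Formula: RT60 = 0.161 * V / (-S * ln(1 - alpha))
Compute ln(1 - 0.195) = ln(0.805) = -0.216913
Denominator: -158.9 * -0.216913 = 34.4675
Numerator: 0.161 * 135.4 = 21.7994
RT60 = 21.7994 / 34.4675 = 0.632

0.632 s


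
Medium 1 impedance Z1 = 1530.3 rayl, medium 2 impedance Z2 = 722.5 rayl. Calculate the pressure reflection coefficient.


Given values:
  Z1 = 1530.3 rayl, Z2 = 722.5 rayl
Formula: R = (Z2 - Z1) / (Z2 + Z1)
Numerator: Z2 - Z1 = 722.5 - 1530.3 = -807.8
Denominator: Z2 + Z1 = 722.5 + 1530.3 = 2252.8
R = -807.8 / 2252.8 = -0.3586

-0.3586


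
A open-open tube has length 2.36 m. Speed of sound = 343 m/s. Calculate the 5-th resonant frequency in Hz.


Given values:
  Tube type: open-open, L = 2.36 m, c = 343 m/s, n = 5
Formula: f_n = n * c / (2 * L)
Compute 2 * L = 2 * 2.36 = 4.72
f = 5 * 343 / 4.72
f = 363.35

363.35 Hz


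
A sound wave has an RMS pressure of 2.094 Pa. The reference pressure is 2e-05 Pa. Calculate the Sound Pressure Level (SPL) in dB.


Given values:
  p = 2.094 Pa
  p_ref = 2e-05 Pa
Formula: SPL = 20 * log10(p / p_ref)
Compute ratio: p / p_ref = 2.094 / 2e-05 = 104700
Compute log10: log10(104700) = 5.019947
Multiply: SPL = 20 * 5.019947 = 100.4

100.4 dB


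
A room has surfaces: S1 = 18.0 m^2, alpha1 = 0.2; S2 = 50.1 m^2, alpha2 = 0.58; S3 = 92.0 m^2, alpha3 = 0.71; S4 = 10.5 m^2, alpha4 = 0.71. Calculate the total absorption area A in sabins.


Given surfaces:
  Surface 1: 18.0 * 0.2 = 3.6
  Surface 2: 50.1 * 0.58 = 29.058
  Surface 3: 92.0 * 0.71 = 65.32
  Surface 4: 10.5 * 0.71 = 7.455
Formula: A = sum(Si * alpha_i)
A = 3.6 + 29.058 + 65.32 + 7.455
A = 105.43

105.43 sabins


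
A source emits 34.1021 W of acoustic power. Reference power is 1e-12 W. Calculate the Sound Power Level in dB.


Given values:
  W = 34.1021 W
  W_ref = 1e-12 W
Formula: SWL = 10 * log10(W / W_ref)
Compute ratio: W / W_ref = 34102100000000
Compute log10: log10(34102100000000) = 13.532781
Multiply: SWL = 10 * 13.532781 = 135.33

135.33 dB


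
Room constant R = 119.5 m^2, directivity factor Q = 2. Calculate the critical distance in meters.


Given values:
  R = 119.5 m^2, Q = 2
Formula: d_c = 0.141 * sqrt(Q * R)
Compute Q * R = 2 * 119.5 = 239.0
Compute sqrt(239.0) = 15.4596
d_c = 0.141 * 15.4596 = 2.18

2.18 m


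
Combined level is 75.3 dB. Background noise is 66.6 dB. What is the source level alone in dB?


Given values:
  L_total = 75.3 dB, L_bg = 66.6 dB
Formula: L_source = 10 * log10(10^(L_total/10) - 10^(L_bg/10))
Convert to linear:
  10^(75.3/10) = 33884415.6139
  10^(66.6/10) = 4570881.8961
Difference: 33884415.6139 - 4570881.8961 = 29313533.7178
L_source = 10 * log10(29313533.7178) = 74.67

74.67 dB


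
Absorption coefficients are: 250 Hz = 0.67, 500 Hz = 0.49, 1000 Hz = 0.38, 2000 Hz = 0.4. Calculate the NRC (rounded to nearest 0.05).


Given values:
  a_250 = 0.67, a_500 = 0.49
  a_1000 = 0.38, a_2000 = 0.4
Formula: NRC = (a250 + a500 + a1000 + a2000) / 4
Sum = 0.67 + 0.49 + 0.38 + 0.4 = 1.94
NRC = 1.94 / 4 = 0.485
Rounded to nearest 0.05: 0.5

0.5


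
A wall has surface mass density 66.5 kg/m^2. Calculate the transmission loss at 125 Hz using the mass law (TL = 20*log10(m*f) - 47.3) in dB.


Given values:
  m = 66.5 kg/m^2, f = 125 Hz
Formula: TL = 20 * log10(m * f) - 47.3
Compute m * f = 66.5 * 125 = 8312.5
Compute log10(8312.5) = 3.919732
Compute 20 * 3.919732 = 78.3946
TL = 78.3946 - 47.3 = 31.09

31.09 dB


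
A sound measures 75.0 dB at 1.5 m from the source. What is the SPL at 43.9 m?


Given values:
  SPL1 = 75.0 dB, r1 = 1.5 m, r2 = 43.9 m
Formula: SPL2 = SPL1 - 20 * log10(r2 / r1)
Compute ratio: r2 / r1 = 43.9 / 1.5 = 29.2667
Compute log10: log10(29.2667) = 1.466374
Compute drop: 20 * 1.466374 = 29.3275
SPL2 = 75.0 - 29.3275 = 45.67

45.67 dB


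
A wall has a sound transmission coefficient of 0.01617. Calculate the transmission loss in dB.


Given values:
  tau = 0.01617
Formula: TL = 10 * log10(1 / tau)
Compute 1 / tau = 1 / 0.01617 = 61.8429
Compute log10(61.8429) = 1.79129
TL = 10 * 1.79129 = 17.91

17.91 dB


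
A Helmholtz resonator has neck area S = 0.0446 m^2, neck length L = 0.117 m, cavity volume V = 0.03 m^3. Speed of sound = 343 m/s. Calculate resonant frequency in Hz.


Given values:
  S = 0.0446 m^2, L = 0.117 m, V = 0.03 m^3, c = 343 m/s
Formula: f = (c / (2*pi)) * sqrt(S / (V * L))
Compute V * L = 0.03 * 0.117 = 0.00351
Compute S / (V * L) = 0.0446 / 0.00351 = 12.7066
Compute sqrt(12.7066) = 3.564632
Compute c / (2*pi) = 343 / 6.283185 = 54.590148
f = 54.590148 * 3.564632 = 194.59

194.59 Hz


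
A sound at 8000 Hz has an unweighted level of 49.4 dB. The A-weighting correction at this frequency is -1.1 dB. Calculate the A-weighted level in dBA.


Given values:
  SPL = 49.4 dB
  A-weighting at 8000 Hz = -1.1 dB
Formula: L_A = SPL + A_weight
L_A = 49.4 + (-1.1)
L_A = 48.3

48.3 dBA


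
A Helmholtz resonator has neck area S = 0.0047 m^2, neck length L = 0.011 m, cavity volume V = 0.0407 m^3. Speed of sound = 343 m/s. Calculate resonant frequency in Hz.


Given values:
  S = 0.0047 m^2, L = 0.011 m, V = 0.0407 m^3, c = 343 m/s
Formula: f = (c / (2*pi)) * sqrt(S / (V * L))
Compute V * L = 0.0407 * 0.011 = 0.0004477
Compute S / (V * L) = 0.0047 / 0.0004477 = 10.4981
Compute sqrt(10.4981) = 3.240077
Compute c / (2*pi) = 343 / 6.283185 = 54.590148
f = 54.590148 * 3.240077 = 176.88

176.88 Hz


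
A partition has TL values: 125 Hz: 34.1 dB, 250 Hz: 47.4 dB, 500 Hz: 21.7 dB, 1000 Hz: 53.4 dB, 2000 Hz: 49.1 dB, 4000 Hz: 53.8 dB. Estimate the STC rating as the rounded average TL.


Given TL values at each frequency:
  125 Hz: 34.1 dB
  250 Hz: 47.4 dB
  500 Hz: 21.7 dB
  1000 Hz: 53.4 dB
  2000 Hz: 49.1 dB
  4000 Hz: 53.8 dB
Formula: STC ~ round(average of TL values)
Sum = 34.1 + 47.4 + 21.7 + 53.4 + 49.1 + 53.8 = 259.5
Average = 259.5 / 6 = 43.25
Rounded: 43

43


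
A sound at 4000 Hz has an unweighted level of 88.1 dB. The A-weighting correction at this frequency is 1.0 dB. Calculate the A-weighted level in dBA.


Given values:
  SPL = 88.1 dB
  A-weighting at 4000 Hz = 1.0 dB
Formula: L_A = SPL + A_weight
L_A = 88.1 + (1.0)
L_A = 89.1

89.1 dBA


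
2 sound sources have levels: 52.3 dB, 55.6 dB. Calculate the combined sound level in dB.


Formula: L_total = 10 * log10( sum(10^(Li/10)) )
  Source 1: 10^(52.3/10) = 169824.3652
  Source 2: 10^(55.6/10) = 363078.0548
Sum of linear values = 532902.42
L_total = 10 * log10(532902.42) = 57.27

57.27 dB


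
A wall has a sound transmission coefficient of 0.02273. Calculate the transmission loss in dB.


Given values:
  tau = 0.02273
Formula: TL = 10 * log10(1 / tau)
Compute 1 / tau = 1 / 0.02273 = 43.9947
Compute log10(43.9947) = 1.6434
TL = 10 * 1.6434 = 16.43

16.43 dB


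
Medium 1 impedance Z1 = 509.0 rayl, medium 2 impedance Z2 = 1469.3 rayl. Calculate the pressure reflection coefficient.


Given values:
  Z1 = 509.0 rayl, Z2 = 1469.3 rayl
Formula: R = (Z2 - Z1) / (Z2 + Z1)
Numerator: Z2 - Z1 = 1469.3 - 509.0 = 960.3
Denominator: Z2 + Z1 = 1469.3 + 509.0 = 1978.3
R = 960.3 / 1978.3 = 0.4854

0.4854


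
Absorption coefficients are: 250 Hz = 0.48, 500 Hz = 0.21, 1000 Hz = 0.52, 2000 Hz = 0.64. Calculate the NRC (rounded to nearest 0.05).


Given values:
  a_250 = 0.48, a_500 = 0.21
  a_1000 = 0.52, a_2000 = 0.64
Formula: NRC = (a250 + a500 + a1000 + a2000) / 4
Sum = 0.48 + 0.21 + 0.52 + 0.64 = 1.85
NRC = 1.85 / 4 = 0.4625
Rounded to nearest 0.05: 0.45

0.45


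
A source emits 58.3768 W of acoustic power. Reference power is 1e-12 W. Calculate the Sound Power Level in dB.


Given values:
  W = 58.3768 W
  W_ref = 1e-12 W
Formula: SWL = 10 * log10(W / W_ref)
Compute ratio: W / W_ref = 58376800000000
Compute log10: log10(58376800000000) = 13.76624
Multiply: SWL = 10 * 13.76624 = 137.66

137.66 dB


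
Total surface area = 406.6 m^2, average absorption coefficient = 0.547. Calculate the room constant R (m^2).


Given values:
  S = 406.6 m^2, alpha = 0.547
Formula: R = S * alpha / (1 - alpha)
Numerator: 406.6 * 0.547 = 222.4102
Denominator: 1 - 0.547 = 0.453
R = 222.4102 / 0.453 = 490.97

490.97 m^2


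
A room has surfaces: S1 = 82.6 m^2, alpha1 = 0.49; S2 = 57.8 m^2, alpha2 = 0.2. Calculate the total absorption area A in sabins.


Given surfaces:
  Surface 1: 82.6 * 0.49 = 40.474
  Surface 2: 57.8 * 0.2 = 11.56
Formula: A = sum(Si * alpha_i)
A = 40.474 + 11.56
A = 52.03

52.03 sabins


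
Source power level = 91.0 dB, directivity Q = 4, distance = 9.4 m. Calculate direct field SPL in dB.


Given values:
  Lw = 91.0 dB, Q = 4, r = 9.4 m
Formula: SPL = Lw + 10 * log10(Q / (4 * pi * r^2))
Compute 4 * pi * r^2 = 4 * pi * 9.4^2 = 1110.3645
Compute Q / denom = 4 / 1110.3645 = 0.00360242
Compute 10 * log10(0.00360242) = -24.4341
SPL = 91.0 + (-24.4341) = 66.57

66.57 dB


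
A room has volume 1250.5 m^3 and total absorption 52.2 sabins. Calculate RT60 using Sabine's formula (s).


Given values:
  V = 1250.5 m^3
  A = 52.2 sabins
Formula: RT60 = 0.161 * V / A
Numerator: 0.161 * 1250.5 = 201.3305
RT60 = 201.3305 / 52.2 = 3.857

3.857 s


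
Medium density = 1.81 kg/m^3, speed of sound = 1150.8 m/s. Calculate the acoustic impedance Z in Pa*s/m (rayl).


Given values:
  rho = 1.81 kg/m^3
  c = 1150.8 m/s
Formula: Z = rho * c
Z = 1.81 * 1150.8
Z = 2082.95

2082.95 rayl


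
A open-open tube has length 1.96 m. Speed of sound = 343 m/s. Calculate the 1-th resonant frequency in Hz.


Given values:
  Tube type: open-open, L = 1.96 m, c = 343 m/s, n = 1
Formula: f_n = n * c / (2 * L)
Compute 2 * L = 2 * 1.96 = 3.92
f = 1 * 343 / 3.92
f = 87.5

87.5 Hz


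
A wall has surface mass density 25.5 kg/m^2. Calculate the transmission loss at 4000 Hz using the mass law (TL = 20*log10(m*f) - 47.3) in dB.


Given values:
  m = 25.5 kg/m^2, f = 4000 Hz
Formula: TL = 20 * log10(m * f) - 47.3
Compute m * f = 25.5 * 4000 = 102000.0
Compute log10(102000.0) = 5.0086
Compute 20 * 5.0086 = 100.172
TL = 100.172 - 47.3 = 52.87

52.87 dB


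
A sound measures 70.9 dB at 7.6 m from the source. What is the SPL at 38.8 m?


Given values:
  SPL1 = 70.9 dB, r1 = 7.6 m, r2 = 38.8 m
Formula: SPL2 = SPL1 - 20 * log10(r2 / r1)
Compute ratio: r2 / r1 = 38.8 / 7.6 = 5.1053
Compute log10: log10(5.1053) = 0.708021
Compute drop: 20 * 0.708021 = 14.1604
SPL2 = 70.9 - 14.1604 = 56.74

56.74 dB


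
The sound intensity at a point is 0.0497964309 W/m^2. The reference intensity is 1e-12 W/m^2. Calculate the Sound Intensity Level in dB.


Given values:
  I = 0.0497964309 W/m^2
  I_ref = 1e-12 W/m^2
Formula: SIL = 10 * log10(I / I_ref)
Compute ratio: I / I_ref = 49796430900
Compute log10: log10(49796430900) = 10.697198
Multiply: SIL = 10 * 10.697198 = 106.97

106.97 dB


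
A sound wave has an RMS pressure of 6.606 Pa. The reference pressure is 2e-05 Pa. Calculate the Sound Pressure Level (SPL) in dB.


Given values:
  p = 6.606 Pa
  p_ref = 2e-05 Pa
Formula: SPL = 20 * log10(p / p_ref)
Compute ratio: p / p_ref = 6.606 / 2e-05 = 330300
Compute log10: log10(330300) = 5.518909
Multiply: SPL = 20 * 5.518909 = 110.38

110.38 dB


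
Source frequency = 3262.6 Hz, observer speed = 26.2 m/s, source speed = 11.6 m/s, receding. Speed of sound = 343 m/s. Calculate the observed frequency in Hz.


Given values:
  f_s = 3262.6 Hz, v_o = 26.2 m/s, v_s = 11.6 m/s
  Direction: receding
Formula: f_o = f_s * (c - v_o) / (c + v_s)
Numerator: c - v_o = 343 - 26.2 = 316.8
Denominator: c + v_s = 343 + 11.6 = 354.6
f_o = 3262.6 * 316.8 / 354.6 = 2914.81

2914.81 Hz


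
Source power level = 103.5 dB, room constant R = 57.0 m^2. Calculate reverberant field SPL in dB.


Given values:
  Lw = 103.5 dB, R = 57.0 m^2
Formula: SPL = Lw + 10 * log10(4 / R)
Compute 4 / R = 4 / 57.0 = 0.070175
Compute 10 * log10(0.070175) = -11.5382
SPL = 103.5 + (-11.5382) = 91.96

91.96 dB


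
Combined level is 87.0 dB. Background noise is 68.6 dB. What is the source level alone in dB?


Given values:
  L_total = 87.0 dB, L_bg = 68.6 dB
Formula: L_source = 10 * log10(10^(L_total/10) - 10^(L_bg/10))
Convert to linear:
  10^(87.0/10) = 501187233.6273
  10^(68.6/10) = 7244359.6007
Difference: 501187233.6273 - 7244359.6007 = 493942874.0266
L_source = 10 * log10(493942874.0266) = 86.94

86.94 dB


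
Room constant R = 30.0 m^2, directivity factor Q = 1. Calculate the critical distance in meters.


Given values:
  R = 30.0 m^2, Q = 1
Formula: d_c = 0.141 * sqrt(Q * R)
Compute Q * R = 1 * 30.0 = 30.0
Compute sqrt(30.0) = 5.4772
d_c = 0.141 * 5.4772 = 0.772

0.772 m


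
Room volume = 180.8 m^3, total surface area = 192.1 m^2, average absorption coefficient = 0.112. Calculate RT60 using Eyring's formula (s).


Given values:
  V = 180.8 m^3, S = 192.1 m^2, alpha = 0.112
Formula: RT60 = 0.161 * V / (-S * ln(1 - alpha))
Compute ln(1 - 0.112) = ln(0.888) = -0.118784
Denominator: -192.1 * -0.118784 = 22.8184
Numerator: 0.161 * 180.8 = 29.1088
RT60 = 29.1088 / 22.8184 = 1.276

1.276 s


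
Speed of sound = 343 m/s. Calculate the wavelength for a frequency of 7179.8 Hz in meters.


Given values:
  c = 343 m/s, f = 7179.8 Hz
Formula: lambda = c / f
lambda = 343 / 7179.8
lambda = 0.0478

0.0478 m


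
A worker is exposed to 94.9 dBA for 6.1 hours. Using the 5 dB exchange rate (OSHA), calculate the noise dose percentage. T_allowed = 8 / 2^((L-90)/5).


Given values:
  L = 94.9 dBA, T = 6.1 hours
Formula: T_allowed = 8 / 2^((L - 90) / 5)
Compute exponent: (94.9 - 90) / 5 = 0.98
Compute 2^(0.98) = 1.972465
T_allowed = 8 / 1.972465 = 4.055839 hours
Dose = (T / T_allowed) * 100
Dose = (6.1 / 4.055839) * 100 = 150.4

150.4 %


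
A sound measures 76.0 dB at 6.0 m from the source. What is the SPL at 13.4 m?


Given values:
  SPL1 = 76.0 dB, r1 = 6.0 m, r2 = 13.4 m
Formula: SPL2 = SPL1 - 20 * log10(r2 / r1)
Compute ratio: r2 / r1 = 13.4 / 6.0 = 2.2333
Compute log10: log10(2.2333) = 0.348947
Compute drop: 20 * 0.348947 = 6.9789
SPL2 = 76.0 - 6.9789 = 69.02

69.02 dB


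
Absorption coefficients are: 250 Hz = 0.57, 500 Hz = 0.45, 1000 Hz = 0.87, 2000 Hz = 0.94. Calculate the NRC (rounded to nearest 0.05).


Given values:
  a_250 = 0.57, a_500 = 0.45
  a_1000 = 0.87, a_2000 = 0.94
Formula: NRC = (a250 + a500 + a1000 + a2000) / 4
Sum = 0.57 + 0.45 + 0.87 + 0.94 = 2.83
NRC = 2.83 / 4 = 0.7075
Rounded to nearest 0.05: 0.7

0.7


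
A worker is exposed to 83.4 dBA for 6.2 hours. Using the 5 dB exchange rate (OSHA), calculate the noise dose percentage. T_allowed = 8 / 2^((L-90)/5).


Given values:
  L = 83.4 dBA, T = 6.2 hours
Formula: T_allowed = 8 / 2^((L - 90) / 5)
Compute exponent: (83.4 - 90) / 5 = -1.32
Compute 2^(-1.32) = 0.400535
T_allowed = 8 / 0.400535 = 19.973286 hours
Dose = (T / T_allowed) * 100
Dose = (6.2 / 19.973286) * 100 = 31.04

31.04 %


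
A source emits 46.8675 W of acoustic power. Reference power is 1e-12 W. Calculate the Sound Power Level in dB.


Given values:
  W = 46.8675 W
  W_ref = 1e-12 W
Formula: SWL = 10 * log10(W / W_ref)
Compute ratio: W / W_ref = 46867500000000
Compute log10: log10(46867500000000) = 13.670872
Multiply: SWL = 10 * 13.670872 = 136.71

136.71 dB


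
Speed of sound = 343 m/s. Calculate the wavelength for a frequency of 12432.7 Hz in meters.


Given values:
  c = 343 m/s, f = 12432.7 Hz
Formula: lambda = c / f
lambda = 343 / 12432.7
lambda = 0.0276

0.0276 m


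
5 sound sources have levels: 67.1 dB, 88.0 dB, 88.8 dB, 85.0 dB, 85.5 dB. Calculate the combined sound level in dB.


Formula: L_total = 10 * log10( sum(10^(Li/10)) )
  Source 1: 10^(67.1/10) = 5128613.8399
  Source 2: 10^(88.0/10) = 630957344.4802
  Source 3: 10^(88.8/10) = 758577575.0292
  Source 4: 10^(85.0/10) = 316227766.0168
  Source 5: 10^(85.5/10) = 354813389.2336
Sum of linear values = 2065704688.5997
L_total = 10 * log10(2065704688.5997) = 93.15

93.15 dB


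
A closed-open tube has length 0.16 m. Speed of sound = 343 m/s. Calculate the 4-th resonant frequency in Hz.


Given values:
  Tube type: closed-open, L = 0.16 m, c = 343 m/s, n = 4
Formula: f_n = (2n - 1) * c / (4 * L)
Compute 2n - 1 = 2*4 - 1 = 7
Compute 4 * L = 4 * 0.16 = 0.64
f = 7 * 343 / 0.64
f = 3751.56

3751.56 Hz


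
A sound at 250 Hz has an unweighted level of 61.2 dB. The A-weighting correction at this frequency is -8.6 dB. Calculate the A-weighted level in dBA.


Given values:
  SPL = 61.2 dB
  A-weighting at 250 Hz = -8.6 dB
Formula: L_A = SPL + A_weight
L_A = 61.2 + (-8.6)
L_A = 52.6

52.6 dBA


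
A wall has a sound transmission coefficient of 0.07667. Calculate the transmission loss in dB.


Given values:
  tau = 0.07667
Formula: TL = 10 * log10(1 / tau)
Compute 1 / tau = 1 / 0.07667 = 13.0429
Compute log10(13.0429) = 1.115374
TL = 10 * 1.115374 = 11.15

11.15 dB


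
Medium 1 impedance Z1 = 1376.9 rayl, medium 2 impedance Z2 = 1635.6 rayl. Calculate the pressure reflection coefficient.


Given values:
  Z1 = 1376.9 rayl, Z2 = 1635.6 rayl
Formula: R = (Z2 - Z1) / (Z2 + Z1)
Numerator: Z2 - Z1 = 1635.6 - 1376.9 = 258.7
Denominator: Z2 + Z1 = 1635.6 + 1376.9 = 3012.5
R = 258.7 / 3012.5 = 0.0859

0.0859


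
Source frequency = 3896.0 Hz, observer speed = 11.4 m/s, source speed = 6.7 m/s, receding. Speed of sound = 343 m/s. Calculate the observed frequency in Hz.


Given values:
  f_s = 3896.0 Hz, v_o = 11.4 m/s, v_s = 6.7 m/s
  Direction: receding
Formula: f_o = f_s * (c - v_o) / (c + v_s)
Numerator: c - v_o = 343 - 11.4 = 331.6
Denominator: c + v_s = 343 + 6.7 = 349.7
f_o = 3896.0 * 331.6 / 349.7 = 3694.35

3694.35 Hz


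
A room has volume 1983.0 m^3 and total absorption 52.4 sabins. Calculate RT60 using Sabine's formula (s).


Given values:
  V = 1983.0 m^3
  A = 52.4 sabins
Formula: RT60 = 0.161 * V / A
Numerator: 0.161 * 1983.0 = 319.263
RT60 = 319.263 / 52.4 = 6.093

6.093 s


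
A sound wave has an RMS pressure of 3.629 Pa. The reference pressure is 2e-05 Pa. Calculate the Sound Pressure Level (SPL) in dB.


Given values:
  p = 3.629 Pa
  p_ref = 2e-05 Pa
Formula: SPL = 20 * log10(p / p_ref)
Compute ratio: p / p_ref = 3.629 / 2e-05 = 181450
Compute log10: log10(181450) = 5.258757
Multiply: SPL = 20 * 5.258757 = 105.18

105.18 dB


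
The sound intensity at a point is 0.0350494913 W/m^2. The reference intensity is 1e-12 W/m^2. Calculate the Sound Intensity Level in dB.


Given values:
  I = 0.0350494913 W/m^2
  I_ref = 1e-12 W/m^2
Formula: SIL = 10 * log10(I / I_ref)
Compute ratio: I / I_ref = 35049491300
Compute log10: log10(35049491300) = 10.544682
Multiply: SIL = 10 * 10.544682 = 105.45

105.45 dB


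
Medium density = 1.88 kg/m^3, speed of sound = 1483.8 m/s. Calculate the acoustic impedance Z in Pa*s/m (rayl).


Given values:
  rho = 1.88 kg/m^3
  c = 1483.8 m/s
Formula: Z = rho * c
Z = 1.88 * 1483.8
Z = 2789.54

2789.54 rayl


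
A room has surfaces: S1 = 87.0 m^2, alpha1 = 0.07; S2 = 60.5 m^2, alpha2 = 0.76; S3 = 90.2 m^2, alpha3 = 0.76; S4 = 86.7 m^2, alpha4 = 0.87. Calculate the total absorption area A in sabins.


Given surfaces:
  Surface 1: 87.0 * 0.07 = 6.09
  Surface 2: 60.5 * 0.76 = 45.98
  Surface 3: 90.2 * 0.76 = 68.552
  Surface 4: 86.7 * 0.87 = 75.429
Formula: A = sum(Si * alpha_i)
A = 6.09 + 45.98 + 68.552 + 75.429
A = 196.05

196.05 sabins


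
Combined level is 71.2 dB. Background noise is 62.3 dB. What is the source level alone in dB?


Given values:
  L_total = 71.2 dB, L_bg = 62.3 dB
Formula: L_source = 10 * log10(10^(L_total/10) - 10^(L_bg/10))
Convert to linear:
  10^(71.2/10) = 13182567.3856
  10^(62.3/10) = 1698243.6525
Difference: 13182567.3856 - 1698243.6525 = 11484323.7331
L_source = 10 * log10(11484323.7331) = 70.6

70.6 dB


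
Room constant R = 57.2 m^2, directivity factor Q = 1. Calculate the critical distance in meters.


Given values:
  R = 57.2 m^2, Q = 1
Formula: d_c = 0.141 * sqrt(Q * R)
Compute Q * R = 1 * 57.2 = 57.2
Compute sqrt(57.2) = 7.5631
d_c = 0.141 * 7.5631 = 1.066

1.066 m


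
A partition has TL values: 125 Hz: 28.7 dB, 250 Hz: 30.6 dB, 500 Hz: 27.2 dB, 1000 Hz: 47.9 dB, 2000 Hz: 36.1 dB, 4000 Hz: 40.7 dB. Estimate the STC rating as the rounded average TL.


Given TL values at each frequency:
  125 Hz: 28.7 dB
  250 Hz: 30.6 dB
  500 Hz: 27.2 dB
  1000 Hz: 47.9 dB
  2000 Hz: 36.1 dB
  4000 Hz: 40.7 dB
Formula: STC ~ round(average of TL values)
Sum = 28.7 + 30.6 + 27.2 + 47.9 + 36.1 + 40.7 = 211.2
Average = 211.2 / 6 = 35.2
Rounded: 35

35


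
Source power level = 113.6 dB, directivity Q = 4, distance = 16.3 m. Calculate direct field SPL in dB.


Given values:
  Lw = 113.6 dB, Q = 4, r = 16.3 m
Formula: SPL = Lw + 10 * log10(Q / (4 * pi * r^2))
Compute 4 * pi * r^2 = 4 * pi * 16.3^2 = 3338.759
Compute Q / denom = 4 / 3338.759 = 0.00119805
Compute 10 * log10(0.00119805) = -29.2153
SPL = 113.6 + (-29.2153) = 84.38

84.38 dB


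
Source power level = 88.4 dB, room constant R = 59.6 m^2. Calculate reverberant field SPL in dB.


Given values:
  Lw = 88.4 dB, R = 59.6 m^2
Formula: SPL = Lw + 10 * log10(4 / R)
Compute 4 / R = 4 / 59.6 = 0.067114
Compute 10 * log10(0.067114) = -11.7319
SPL = 88.4 + (-11.7319) = 76.67

76.67 dB


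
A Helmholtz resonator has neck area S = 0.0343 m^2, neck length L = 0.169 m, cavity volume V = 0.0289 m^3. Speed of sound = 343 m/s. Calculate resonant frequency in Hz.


Given values:
  S = 0.0343 m^2, L = 0.169 m, V = 0.0289 m^3, c = 343 m/s
Formula: f = (c / (2*pi)) * sqrt(S / (V * L))
Compute V * L = 0.0289 * 0.169 = 0.0048841
Compute S / (V * L) = 0.0343 / 0.0048841 = 7.0228
Compute sqrt(7.0228) = 2.650057
Compute c / (2*pi) = 343 / 6.283185 = 54.590148
f = 54.590148 * 2.650057 = 144.67

144.67 Hz


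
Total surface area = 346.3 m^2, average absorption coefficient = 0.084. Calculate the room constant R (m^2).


Given values:
  S = 346.3 m^2, alpha = 0.084
Formula: R = S * alpha / (1 - alpha)
Numerator: 346.3 * 0.084 = 29.0892
Denominator: 1 - 0.084 = 0.916
R = 29.0892 / 0.916 = 31.76

31.76 m^2


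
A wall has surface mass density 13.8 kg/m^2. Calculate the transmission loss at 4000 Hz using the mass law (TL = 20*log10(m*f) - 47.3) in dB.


Given values:
  m = 13.8 kg/m^2, f = 4000 Hz
Formula: TL = 20 * log10(m * f) - 47.3
Compute m * f = 13.8 * 4000 = 55200.0
Compute log10(55200.0) = 4.741939
Compute 20 * 4.741939 = 94.8388
TL = 94.8388 - 47.3 = 47.54

47.54 dB


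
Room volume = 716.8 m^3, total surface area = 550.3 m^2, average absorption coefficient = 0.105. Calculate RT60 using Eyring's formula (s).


Given values:
  V = 716.8 m^3, S = 550.3 m^2, alpha = 0.105
Formula: RT60 = 0.161 * V / (-S * ln(1 - alpha))
Compute ln(1 - 0.105) = ln(0.895) = -0.110932
Denominator: -550.3 * -0.110932 = 61.0459
Numerator: 0.161 * 716.8 = 115.4048
RT60 = 115.4048 / 61.0459 = 1.89

1.89 s


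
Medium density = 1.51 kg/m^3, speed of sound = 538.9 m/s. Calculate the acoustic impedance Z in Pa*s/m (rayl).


Given values:
  rho = 1.51 kg/m^3
  c = 538.9 m/s
Formula: Z = rho * c
Z = 1.51 * 538.9
Z = 813.74

813.74 rayl
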